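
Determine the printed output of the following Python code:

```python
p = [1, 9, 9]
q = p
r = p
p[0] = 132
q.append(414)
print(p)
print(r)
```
[132, 9, 9, 414]
[132, 9, 9, 414]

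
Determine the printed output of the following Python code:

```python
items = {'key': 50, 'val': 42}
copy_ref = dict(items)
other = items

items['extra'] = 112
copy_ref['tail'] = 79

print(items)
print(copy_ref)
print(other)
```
{'key': 50, 'val': 42, 'extra': 112}
{'key': 50, 'val': 42, 'tail': 79}
{'key': 50, 'val': 42, 'extra': 112}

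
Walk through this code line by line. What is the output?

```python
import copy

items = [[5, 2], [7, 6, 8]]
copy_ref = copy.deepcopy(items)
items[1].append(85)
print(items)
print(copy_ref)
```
[[5, 2], [7, 6, 8, 85]]
[[5, 2], [7, 6, 8]]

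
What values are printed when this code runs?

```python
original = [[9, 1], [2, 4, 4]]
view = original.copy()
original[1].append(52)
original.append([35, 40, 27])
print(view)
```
[[9, 1], [2, 4, 4, 52]]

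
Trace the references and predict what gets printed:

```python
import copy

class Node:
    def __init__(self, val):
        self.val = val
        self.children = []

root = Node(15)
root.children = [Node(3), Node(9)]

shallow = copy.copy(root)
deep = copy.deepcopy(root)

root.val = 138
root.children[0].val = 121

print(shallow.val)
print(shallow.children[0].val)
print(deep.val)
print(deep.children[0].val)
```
15
121
15
3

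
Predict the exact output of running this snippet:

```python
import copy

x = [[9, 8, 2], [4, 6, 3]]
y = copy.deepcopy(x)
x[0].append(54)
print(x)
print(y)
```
[[9, 8, 2, 54], [4, 6, 3]]
[[9, 8, 2], [4, 6, 3]]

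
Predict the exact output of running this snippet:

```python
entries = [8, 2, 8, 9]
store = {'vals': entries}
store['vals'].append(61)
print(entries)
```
[8, 2, 8, 9, 61]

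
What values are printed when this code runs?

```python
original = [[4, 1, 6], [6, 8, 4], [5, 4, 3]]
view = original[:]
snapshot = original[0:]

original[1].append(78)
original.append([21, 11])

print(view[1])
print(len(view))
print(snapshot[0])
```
[6, 8, 4, 78]
3
[4, 1, 6]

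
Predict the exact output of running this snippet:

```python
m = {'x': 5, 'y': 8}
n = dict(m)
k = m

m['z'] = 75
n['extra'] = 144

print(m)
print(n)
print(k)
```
{'x': 5, 'y': 8, 'z': 75}
{'x': 5, 'y': 8, 'extra': 144}
{'x': 5, 'y': 8, 'z': 75}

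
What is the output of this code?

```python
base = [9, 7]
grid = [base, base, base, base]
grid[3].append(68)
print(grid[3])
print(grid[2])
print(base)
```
[9, 7, 68]
[9, 7, 68]
[9, 7, 68]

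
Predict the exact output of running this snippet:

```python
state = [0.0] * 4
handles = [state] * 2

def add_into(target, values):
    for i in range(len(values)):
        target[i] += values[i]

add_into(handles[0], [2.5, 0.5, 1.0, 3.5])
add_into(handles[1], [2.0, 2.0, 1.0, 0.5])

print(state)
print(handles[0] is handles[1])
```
[4.5, 2.5, 2.0, 4.0]
True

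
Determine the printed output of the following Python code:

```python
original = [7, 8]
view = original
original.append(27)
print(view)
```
[7, 8, 27]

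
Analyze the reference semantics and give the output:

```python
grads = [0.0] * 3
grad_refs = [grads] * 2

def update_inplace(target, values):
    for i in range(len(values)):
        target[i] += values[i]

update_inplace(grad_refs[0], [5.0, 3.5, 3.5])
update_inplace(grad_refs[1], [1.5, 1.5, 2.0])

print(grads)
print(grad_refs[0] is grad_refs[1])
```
[6.5, 5.0, 5.5]
True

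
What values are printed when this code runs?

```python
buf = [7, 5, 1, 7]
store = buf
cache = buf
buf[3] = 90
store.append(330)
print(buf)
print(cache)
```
[7, 5, 1, 90, 330]
[7, 5, 1, 90, 330]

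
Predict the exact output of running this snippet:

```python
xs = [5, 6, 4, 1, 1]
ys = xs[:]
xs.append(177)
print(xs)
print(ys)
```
[5, 6, 4, 1, 1, 177]
[5, 6, 4, 1, 1]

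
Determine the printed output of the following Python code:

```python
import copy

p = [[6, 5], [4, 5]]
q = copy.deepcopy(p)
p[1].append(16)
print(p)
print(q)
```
[[6, 5], [4, 5, 16]]
[[6, 5], [4, 5]]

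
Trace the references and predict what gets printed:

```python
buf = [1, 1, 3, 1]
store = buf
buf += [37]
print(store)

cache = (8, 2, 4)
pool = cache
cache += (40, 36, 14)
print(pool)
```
[1, 1, 3, 1, 37]
(8, 2, 4)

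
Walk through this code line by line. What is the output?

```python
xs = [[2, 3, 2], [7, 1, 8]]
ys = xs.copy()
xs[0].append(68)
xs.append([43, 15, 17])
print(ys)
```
[[2, 3, 2, 68], [7, 1, 8]]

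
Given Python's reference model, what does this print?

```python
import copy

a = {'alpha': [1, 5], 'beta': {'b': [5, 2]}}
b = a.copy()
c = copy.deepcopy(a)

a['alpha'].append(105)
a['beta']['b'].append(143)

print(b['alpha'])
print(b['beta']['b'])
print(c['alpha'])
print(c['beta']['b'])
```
[1, 5, 105]
[5, 2, 143]
[1, 5]
[5, 2]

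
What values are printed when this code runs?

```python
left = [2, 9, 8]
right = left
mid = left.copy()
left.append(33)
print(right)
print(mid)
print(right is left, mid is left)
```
[2, 9, 8, 33]
[2, 9, 8]
True False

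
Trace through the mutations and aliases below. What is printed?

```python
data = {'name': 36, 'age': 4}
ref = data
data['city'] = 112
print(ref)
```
{'name': 36, 'age': 4, 'city': 112}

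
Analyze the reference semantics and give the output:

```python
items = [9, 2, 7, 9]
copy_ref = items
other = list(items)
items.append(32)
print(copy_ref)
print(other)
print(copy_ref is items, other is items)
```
[9, 2, 7, 9, 32]
[9, 2, 7, 9]
True False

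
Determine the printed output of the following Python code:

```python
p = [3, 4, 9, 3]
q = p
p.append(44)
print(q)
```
[3, 4, 9, 3, 44]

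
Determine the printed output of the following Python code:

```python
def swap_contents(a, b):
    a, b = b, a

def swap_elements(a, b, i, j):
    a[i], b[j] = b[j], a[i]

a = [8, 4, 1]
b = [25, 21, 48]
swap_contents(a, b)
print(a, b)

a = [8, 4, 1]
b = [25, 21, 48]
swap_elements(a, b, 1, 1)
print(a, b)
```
[8, 4, 1] [25, 21, 48]
[8, 21, 1] [25, 4, 48]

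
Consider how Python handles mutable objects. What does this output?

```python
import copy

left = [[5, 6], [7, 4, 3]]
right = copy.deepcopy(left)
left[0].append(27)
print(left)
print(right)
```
[[5, 6, 27], [7, 4, 3]]
[[5, 6], [7, 4, 3]]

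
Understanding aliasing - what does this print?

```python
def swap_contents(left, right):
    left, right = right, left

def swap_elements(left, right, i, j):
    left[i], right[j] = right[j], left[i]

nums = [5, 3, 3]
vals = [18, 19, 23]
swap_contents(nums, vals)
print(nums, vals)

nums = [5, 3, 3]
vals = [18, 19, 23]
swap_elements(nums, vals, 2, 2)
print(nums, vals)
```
[5, 3, 3] [18, 19, 23]
[5, 3, 23] [18, 19, 3]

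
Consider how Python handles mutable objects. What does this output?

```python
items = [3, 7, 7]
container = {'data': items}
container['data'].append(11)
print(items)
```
[3, 7, 7, 11]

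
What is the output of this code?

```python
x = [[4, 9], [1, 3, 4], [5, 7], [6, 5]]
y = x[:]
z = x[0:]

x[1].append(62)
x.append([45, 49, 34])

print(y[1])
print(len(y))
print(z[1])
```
[1, 3, 4, 62]
4
[1, 3, 4, 62]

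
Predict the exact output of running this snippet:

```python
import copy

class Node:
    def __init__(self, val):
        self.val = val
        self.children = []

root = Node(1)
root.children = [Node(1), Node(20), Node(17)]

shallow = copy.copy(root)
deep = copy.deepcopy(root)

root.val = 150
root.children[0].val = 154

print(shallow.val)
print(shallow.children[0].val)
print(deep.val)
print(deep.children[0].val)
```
1
154
1
1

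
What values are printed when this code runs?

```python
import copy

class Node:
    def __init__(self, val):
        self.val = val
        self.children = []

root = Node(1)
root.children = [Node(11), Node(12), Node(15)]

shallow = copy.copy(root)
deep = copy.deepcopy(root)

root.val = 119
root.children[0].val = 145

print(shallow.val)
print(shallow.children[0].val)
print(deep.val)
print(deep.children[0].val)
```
1
145
1
11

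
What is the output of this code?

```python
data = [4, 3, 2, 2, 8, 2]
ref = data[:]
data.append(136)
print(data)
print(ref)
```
[4, 3, 2, 2, 8, 2, 136]
[4, 3, 2, 2, 8, 2]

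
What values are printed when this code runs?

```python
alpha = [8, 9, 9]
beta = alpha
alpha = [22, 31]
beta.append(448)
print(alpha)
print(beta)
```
[22, 31]
[8, 9, 9, 448]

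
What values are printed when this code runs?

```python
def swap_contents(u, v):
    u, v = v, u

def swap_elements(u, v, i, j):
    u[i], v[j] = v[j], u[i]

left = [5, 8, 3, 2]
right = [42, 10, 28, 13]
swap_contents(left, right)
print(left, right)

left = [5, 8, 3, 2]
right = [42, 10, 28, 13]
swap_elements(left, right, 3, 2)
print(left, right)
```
[5, 8, 3, 2] [42, 10, 28, 13]
[5, 8, 3, 28] [42, 10, 2, 13]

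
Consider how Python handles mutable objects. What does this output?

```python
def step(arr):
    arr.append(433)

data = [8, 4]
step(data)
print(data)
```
[8, 4, 433]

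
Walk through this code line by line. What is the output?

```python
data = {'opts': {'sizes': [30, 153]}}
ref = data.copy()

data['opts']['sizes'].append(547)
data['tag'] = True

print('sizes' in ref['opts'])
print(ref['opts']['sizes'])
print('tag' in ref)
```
True
[30, 153, 547]
False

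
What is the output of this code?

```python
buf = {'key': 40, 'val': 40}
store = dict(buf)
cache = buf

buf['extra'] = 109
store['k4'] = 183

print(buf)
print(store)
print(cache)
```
{'key': 40, 'val': 40, 'extra': 109}
{'key': 40, 'val': 40, 'k4': 183}
{'key': 40, 'val': 40, 'extra': 109}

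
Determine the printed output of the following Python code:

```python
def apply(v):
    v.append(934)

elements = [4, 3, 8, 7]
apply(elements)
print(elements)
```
[4, 3, 8, 7, 934]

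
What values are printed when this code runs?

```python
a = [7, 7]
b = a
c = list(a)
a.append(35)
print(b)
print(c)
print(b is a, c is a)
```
[7, 7, 35]
[7, 7]
True False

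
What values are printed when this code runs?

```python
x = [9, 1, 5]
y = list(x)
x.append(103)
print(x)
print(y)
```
[9, 1, 5, 103]
[9, 1, 5]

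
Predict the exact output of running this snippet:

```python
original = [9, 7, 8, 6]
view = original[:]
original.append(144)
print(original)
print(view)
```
[9, 7, 8, 6, 144]
[9, 7, 8, 6]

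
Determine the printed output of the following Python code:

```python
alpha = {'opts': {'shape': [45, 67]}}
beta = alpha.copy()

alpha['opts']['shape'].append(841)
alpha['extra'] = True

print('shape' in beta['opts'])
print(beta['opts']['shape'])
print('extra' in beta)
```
True
[45, 67, 841]
False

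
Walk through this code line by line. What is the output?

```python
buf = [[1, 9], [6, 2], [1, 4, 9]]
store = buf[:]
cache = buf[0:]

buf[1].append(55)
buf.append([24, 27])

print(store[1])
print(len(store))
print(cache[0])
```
[6, 2, 55]
3
[1, 9]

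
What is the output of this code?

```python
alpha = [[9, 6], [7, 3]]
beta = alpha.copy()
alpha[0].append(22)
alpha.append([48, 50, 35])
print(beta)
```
[[9, 6, 22], [7, 3]]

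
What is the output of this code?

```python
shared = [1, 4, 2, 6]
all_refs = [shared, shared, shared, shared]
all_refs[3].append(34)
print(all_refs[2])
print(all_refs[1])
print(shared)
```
[1, 4, 2, 6, 34]
[1, 4, 2, 6, 34]
[1, 4, 2, 6, 34]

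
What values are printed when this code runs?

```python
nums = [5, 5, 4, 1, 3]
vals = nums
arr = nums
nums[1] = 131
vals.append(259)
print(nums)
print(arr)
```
[5, 131, 4, 1, 3, 259]
[5, 131, 4, 1, 3, 259]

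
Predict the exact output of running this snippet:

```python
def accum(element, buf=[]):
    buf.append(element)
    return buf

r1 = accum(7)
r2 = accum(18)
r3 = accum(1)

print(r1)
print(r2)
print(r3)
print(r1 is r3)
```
[7, 18, 1]
[7, 18, 1]
[7, 18, 1]
True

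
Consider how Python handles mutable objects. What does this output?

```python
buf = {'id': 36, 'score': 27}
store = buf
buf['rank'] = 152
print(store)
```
{'id': 36, 'score': 27, 'rank': 152}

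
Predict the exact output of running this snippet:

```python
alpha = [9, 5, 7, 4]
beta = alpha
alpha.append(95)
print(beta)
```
[9, 5, 7, 4, 95]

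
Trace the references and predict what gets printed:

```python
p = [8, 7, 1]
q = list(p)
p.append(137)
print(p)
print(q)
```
[8, 7, 1, 137]
[8, 7, 1]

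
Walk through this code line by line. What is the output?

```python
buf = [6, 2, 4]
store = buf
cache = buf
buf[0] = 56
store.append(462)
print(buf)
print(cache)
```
[56, 2, 4, 462]
[56, 2, 4, 462]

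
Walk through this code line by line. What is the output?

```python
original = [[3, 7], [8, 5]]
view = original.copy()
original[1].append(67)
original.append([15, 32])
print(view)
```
[[3, 7], [8, 5, 67]]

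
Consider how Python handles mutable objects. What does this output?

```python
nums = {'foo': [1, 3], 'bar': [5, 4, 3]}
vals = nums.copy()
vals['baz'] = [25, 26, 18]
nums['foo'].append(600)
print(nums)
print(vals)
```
{'foo': [1, 3, 600], 'bar': [5, 4, 3]}
{'foo': [1, 3, 600], 'bar': [5, 4, 3], 'baz': [25, 26, 18]}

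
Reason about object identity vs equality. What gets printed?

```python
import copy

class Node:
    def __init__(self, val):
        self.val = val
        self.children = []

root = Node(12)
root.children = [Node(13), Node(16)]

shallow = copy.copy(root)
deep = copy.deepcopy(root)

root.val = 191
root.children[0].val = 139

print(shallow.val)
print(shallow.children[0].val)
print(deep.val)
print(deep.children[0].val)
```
12
139
12
13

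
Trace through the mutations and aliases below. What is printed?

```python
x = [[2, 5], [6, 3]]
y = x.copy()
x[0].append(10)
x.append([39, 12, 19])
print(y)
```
[[2, 5, 10], [6, 3]]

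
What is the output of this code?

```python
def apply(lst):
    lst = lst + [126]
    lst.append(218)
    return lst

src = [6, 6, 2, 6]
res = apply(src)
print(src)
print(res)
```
[6, 6, 2, 6]
[6, 6, 2, 6, 126, 218]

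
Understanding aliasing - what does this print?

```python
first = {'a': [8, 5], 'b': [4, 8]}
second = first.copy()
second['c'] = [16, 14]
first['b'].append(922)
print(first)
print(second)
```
{'a': [8, 5], 'b': [4, 8, 922]}
{'a': [8, 5], 'b': [4, 8, 922], 'c': [16, 14]}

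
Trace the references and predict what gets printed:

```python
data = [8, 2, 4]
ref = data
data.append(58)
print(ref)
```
[8, 2, 4, 58]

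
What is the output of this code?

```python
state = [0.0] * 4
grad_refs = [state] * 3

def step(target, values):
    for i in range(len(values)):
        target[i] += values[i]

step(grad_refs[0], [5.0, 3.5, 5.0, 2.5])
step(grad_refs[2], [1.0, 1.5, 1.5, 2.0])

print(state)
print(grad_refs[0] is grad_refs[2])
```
[6.0, 5.0, 6.5, 4.5]
True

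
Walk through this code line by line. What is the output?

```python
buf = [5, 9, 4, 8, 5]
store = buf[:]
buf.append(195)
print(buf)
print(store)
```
[5, 9, 4, 8, 5, 195]
[5, 9, 4, 8, 5]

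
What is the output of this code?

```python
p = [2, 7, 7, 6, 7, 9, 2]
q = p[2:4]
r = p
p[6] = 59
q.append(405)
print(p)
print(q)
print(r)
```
[2, 7, 7, 6, 7, 9, 59]
[7, 6, 405]
[2, 7, 7, 6, 7, 9, 59]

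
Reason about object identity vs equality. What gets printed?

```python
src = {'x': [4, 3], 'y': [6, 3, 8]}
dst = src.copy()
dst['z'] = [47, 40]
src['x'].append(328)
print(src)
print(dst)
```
{'x': [4, 3, 328], 'y': [6, 3, 8]}
{'x': [4, 3, 328], 'y': [6, 3, 8], 'z': [47, 40]}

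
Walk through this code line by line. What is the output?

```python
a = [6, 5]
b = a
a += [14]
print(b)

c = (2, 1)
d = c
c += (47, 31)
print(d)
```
[6, 5, 14]
(2, 1)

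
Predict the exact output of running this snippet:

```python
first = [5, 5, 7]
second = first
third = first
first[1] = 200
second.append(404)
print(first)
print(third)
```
[5, 200, 7, 404]
[5, 200, 7, 404]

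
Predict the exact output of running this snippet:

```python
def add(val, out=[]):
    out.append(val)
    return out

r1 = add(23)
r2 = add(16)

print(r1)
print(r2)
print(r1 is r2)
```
[23, 16]
[23, 16]
True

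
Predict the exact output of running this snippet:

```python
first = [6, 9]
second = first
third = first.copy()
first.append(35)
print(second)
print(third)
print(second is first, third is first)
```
[6, 9, 35]
[6, 9]
True False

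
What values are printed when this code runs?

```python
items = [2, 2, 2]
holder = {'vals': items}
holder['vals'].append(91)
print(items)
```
[2, 2, 2, 91]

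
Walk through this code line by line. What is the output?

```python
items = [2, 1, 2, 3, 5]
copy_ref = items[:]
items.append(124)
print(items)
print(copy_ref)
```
[2, 1, 2, 3, 5, 124]
[2, 1, 2, 3, 5]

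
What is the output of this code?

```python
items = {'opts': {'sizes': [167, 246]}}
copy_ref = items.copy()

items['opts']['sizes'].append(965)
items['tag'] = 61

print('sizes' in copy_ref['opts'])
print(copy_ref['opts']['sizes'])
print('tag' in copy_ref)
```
True
[167, 246, 965]
False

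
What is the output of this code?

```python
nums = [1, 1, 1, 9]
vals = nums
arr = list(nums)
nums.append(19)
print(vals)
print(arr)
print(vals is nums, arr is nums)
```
[1, 1, 1, 9, 19]
[1, 1, 1, 9]
True False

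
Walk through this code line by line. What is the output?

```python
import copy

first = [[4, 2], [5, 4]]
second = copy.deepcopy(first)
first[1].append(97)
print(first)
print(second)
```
[[4, 2], [5, 4, 97]]
[[4, 2], [5, 4]]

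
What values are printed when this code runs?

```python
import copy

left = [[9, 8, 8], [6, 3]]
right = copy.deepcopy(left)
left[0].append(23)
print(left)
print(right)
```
[[9, 8, 8, 23], [6, 3]]
[[9, 8, 8], [6, 3]]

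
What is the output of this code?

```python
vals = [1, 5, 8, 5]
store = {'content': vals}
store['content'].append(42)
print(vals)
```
[1, 5, 8, 5, 42]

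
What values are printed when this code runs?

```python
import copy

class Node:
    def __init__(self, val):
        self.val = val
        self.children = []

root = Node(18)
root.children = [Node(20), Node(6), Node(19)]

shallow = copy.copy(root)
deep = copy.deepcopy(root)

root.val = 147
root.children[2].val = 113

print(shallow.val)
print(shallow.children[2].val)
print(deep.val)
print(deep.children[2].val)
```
18
113
18
19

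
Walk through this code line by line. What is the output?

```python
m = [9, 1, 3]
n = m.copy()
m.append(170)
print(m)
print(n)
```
[9, 1, 3, 170]
[9, 1, 3]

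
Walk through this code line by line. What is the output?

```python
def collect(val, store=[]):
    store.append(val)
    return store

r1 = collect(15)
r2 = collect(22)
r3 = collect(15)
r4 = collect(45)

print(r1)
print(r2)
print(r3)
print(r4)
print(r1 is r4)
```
[15, 22, 15, 45]
[15, 22, 15, 45]
[15, 22, 15, 45]
[15, 22, 15, 45]
True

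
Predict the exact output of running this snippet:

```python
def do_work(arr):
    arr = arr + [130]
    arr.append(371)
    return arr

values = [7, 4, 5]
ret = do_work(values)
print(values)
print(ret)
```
[7, 4, 5]
[7, 4, 5, 130, 371]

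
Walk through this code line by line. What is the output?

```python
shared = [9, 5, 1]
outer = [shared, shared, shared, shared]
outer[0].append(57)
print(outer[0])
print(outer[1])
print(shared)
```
[9, 5, 1, 57]
[9, 5, 1, 57]
[9, 5, 1, 57]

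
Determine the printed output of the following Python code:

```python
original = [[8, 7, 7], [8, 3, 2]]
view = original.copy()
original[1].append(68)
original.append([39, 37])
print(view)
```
[[8, 7, 7], [8, 3, 2, 68]]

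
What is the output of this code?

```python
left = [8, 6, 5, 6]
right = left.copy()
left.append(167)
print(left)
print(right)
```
[8, 6, 5, 6, 167]
[8, 6, 5, 6]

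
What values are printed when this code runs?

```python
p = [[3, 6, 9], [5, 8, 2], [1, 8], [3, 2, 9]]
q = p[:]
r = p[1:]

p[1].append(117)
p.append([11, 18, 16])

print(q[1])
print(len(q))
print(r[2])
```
[5, 8, 2, 117]
4
[3, 2, 9]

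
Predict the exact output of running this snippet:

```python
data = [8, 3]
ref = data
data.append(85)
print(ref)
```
[8, 3, 85]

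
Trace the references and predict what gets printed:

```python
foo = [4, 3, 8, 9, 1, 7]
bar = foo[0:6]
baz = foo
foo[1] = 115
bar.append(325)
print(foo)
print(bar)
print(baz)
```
[4, 115, 8, 9, 1, 7]
[4, 3, 8, 9, 1, 7, 325]
[4, 115, 8, 9, 1, 7]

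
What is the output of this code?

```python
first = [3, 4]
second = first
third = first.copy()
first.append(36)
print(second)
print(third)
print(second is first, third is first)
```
[3, 4, 36]
[3, 4]
True False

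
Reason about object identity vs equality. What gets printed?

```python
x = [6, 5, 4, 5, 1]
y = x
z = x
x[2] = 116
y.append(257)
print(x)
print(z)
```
[6, 5, 116, 5, 1, 257]
[6, 5, 116, 5, 1, 257]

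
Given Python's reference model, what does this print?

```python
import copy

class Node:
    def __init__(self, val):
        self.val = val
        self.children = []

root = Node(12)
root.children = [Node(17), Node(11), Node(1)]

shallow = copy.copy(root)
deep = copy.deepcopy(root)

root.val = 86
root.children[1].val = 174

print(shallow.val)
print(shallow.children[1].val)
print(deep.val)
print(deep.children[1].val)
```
12
174
12
11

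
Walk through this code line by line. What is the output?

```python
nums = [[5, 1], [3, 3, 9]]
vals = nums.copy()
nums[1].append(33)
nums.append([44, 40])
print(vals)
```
[[5, 1], [3, 3, 9, 33]]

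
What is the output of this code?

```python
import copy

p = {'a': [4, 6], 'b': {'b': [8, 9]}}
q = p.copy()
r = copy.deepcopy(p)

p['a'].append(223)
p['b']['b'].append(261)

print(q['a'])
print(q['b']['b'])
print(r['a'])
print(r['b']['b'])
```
[4, 6, 223]
[8, 9, 261]
[4, 6]
[8, 9]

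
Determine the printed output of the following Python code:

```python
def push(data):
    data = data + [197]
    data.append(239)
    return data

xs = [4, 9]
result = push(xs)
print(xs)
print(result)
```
[4, 9]
[4, 9, 197, 239]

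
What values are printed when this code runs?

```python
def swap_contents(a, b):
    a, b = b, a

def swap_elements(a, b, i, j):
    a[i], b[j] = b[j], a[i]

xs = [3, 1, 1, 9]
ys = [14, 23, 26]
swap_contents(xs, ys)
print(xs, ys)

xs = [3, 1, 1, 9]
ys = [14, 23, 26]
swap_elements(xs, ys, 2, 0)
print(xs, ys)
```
[3, 1, 1, 9] [14, 23, 26]
[3, 1, 14, 9] [1, 23, 26]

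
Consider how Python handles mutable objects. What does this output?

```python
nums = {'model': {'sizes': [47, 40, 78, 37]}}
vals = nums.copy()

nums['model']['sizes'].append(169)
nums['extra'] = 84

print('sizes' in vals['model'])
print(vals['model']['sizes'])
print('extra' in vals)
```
True
[47, 40, 78, 37, 169]
False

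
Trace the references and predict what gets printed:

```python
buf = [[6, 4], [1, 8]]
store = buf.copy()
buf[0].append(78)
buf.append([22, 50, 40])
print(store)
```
[[6, 4, 78], [1, 8]]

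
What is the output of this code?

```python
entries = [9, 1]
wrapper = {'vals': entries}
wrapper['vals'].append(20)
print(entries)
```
[9, 1, 20]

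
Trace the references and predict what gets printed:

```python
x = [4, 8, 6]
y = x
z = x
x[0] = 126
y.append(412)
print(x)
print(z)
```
[126, 8, 6, 412]
[126, 8, 6, 412]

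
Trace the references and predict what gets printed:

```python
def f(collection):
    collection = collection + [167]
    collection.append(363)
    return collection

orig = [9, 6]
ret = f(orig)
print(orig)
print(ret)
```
[9, 6]
[9, 6, 167, 363]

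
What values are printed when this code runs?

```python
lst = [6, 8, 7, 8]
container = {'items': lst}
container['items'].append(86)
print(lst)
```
[6, 8, 7, 8, 86]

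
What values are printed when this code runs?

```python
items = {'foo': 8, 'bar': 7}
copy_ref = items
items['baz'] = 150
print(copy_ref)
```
{'foo': 8, 'bar': 7, 'baz': 150}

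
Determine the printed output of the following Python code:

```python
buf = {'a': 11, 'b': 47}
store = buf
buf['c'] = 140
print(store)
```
{'a': 11, 'b': 47, 'c': 140}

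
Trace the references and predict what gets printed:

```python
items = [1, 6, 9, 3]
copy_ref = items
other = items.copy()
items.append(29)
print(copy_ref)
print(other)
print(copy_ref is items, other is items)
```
[1, 6, 9, 3, 29]
[1, 6, 9, 3]
True False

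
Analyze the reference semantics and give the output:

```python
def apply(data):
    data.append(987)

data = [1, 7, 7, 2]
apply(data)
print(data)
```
[1, 7, 7, 2, 987]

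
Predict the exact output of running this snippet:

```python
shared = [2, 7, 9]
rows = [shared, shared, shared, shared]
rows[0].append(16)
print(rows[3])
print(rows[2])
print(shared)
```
[2, 7, 9, 16]
[2, 7, 9, 16]
[2, 7, 9, 16]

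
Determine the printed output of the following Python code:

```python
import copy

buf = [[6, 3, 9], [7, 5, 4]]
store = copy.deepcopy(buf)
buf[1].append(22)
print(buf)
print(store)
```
[[6, 3, 9], [7, 5, 4, 22]]
[[6, 3, 9], [7, 5, 4]]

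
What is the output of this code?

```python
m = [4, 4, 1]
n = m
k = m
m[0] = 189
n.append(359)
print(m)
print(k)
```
[189, 4, 1, 359]
[189, 4, 1, 359]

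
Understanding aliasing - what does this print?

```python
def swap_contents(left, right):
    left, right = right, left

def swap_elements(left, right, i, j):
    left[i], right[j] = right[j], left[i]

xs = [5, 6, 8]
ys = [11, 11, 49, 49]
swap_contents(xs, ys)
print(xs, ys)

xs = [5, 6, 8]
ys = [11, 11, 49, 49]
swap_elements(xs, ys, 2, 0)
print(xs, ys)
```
[5, 6, 8] [11, 11, 49, 49]
[5, 6, 11] [8, 11, 49, 49]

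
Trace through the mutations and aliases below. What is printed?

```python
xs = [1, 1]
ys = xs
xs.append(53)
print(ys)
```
[1, 1, 53]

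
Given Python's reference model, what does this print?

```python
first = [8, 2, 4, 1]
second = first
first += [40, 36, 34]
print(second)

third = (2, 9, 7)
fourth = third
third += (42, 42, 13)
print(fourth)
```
[8, 2, 4, 1, 40, 36, 34]
(2, 9, 7)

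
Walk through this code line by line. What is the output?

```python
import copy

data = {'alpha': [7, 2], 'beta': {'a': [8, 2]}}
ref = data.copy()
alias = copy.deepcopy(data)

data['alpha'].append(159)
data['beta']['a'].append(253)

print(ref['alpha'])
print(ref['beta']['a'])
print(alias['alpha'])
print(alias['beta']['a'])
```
[7, 2, 159]
[8, 2, 253]
[7, 2]
[8, 2]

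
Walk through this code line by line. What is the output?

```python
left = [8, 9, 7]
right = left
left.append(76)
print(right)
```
[8, 9, 7, 76]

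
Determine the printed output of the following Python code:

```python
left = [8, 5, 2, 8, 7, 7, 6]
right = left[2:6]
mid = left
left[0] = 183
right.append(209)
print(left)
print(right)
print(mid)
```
[183, 5, 2, 8, 7, 7, 6]
[2, 8, 7, 7, 209]
[183, 5, 2, 8, 7, 7, 6]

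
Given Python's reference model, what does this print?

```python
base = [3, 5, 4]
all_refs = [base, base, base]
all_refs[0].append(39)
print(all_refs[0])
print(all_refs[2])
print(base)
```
[3, 5, 4, 39]
[3, 5, 4, 39]
[3, 5, 4, 39]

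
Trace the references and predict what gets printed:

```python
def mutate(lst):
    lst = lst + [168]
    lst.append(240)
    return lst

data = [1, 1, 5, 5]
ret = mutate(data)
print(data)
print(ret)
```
[1, 1, 5, 5]
[1, 1, 5, 5, 168, 240]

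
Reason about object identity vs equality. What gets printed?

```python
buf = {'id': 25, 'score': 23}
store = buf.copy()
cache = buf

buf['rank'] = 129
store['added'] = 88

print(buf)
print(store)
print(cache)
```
{'id': 25, 'score': 23, 'rank': 129}
{'id': 25, 'score': 23, 'added': 88}
{'id': 25, 'score': 23, 'rank': 129}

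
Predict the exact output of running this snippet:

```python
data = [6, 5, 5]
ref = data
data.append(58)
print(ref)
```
[6, 5, 5, 58]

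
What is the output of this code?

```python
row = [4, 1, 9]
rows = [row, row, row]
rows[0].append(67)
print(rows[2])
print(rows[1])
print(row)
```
[4, 1, 9, 67]
[4, 1, 9, 67]
[4, 1, 9, 67]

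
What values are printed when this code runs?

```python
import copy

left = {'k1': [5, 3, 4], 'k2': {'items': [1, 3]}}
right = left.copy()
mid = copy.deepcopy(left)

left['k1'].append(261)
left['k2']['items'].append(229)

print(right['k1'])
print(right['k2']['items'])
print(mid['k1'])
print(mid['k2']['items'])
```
[5, 3, 4, 261]
[1, 3, 229]
[5, 3, 4]
[1, 3]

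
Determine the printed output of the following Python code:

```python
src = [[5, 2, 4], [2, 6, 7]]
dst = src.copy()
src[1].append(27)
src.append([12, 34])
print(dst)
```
[[5, 2, 4], [2, 6, 7, 27]]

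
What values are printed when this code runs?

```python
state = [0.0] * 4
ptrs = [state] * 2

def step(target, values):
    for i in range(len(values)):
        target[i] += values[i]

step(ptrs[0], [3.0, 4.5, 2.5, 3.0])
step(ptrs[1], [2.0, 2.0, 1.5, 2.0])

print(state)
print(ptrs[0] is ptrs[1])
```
[5.0, 6.5, 4.0, 5.0]
True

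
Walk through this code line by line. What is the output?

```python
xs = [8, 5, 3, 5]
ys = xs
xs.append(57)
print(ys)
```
[8, 5, 3, 5, 57]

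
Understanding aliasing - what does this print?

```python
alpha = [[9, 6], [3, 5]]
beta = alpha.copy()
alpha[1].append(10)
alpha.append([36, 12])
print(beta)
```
[[9, 6], [3, 5, 10]]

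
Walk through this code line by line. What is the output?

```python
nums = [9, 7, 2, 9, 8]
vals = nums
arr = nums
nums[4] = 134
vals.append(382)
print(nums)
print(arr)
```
[9, 7, 2, 9, 134, 382]
[9, 7, 2, 9, 134, 382]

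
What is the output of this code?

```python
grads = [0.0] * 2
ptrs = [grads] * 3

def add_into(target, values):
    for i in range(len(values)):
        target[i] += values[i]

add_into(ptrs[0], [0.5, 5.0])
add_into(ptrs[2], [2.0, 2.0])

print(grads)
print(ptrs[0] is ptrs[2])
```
[2.5, 7.0]
True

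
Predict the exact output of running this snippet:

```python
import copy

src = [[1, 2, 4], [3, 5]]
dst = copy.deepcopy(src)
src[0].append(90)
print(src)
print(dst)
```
[[1, 2, 4, 90], [3, 5]]
[[1, 2, 4], [3, 5]]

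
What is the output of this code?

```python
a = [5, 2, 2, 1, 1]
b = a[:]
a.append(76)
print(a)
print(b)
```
[5, 2, 2, 1, 1, 76]
[5, 2, 2, 1, 1]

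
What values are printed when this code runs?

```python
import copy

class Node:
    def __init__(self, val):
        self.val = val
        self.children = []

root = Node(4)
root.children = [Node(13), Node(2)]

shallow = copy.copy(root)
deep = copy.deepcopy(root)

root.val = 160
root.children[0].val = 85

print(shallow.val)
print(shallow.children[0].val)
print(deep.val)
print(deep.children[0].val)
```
4
85
4
13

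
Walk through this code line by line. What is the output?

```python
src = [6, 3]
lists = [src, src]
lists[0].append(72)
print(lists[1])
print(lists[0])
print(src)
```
[6, 3, 72]
[6, 3, 72]
[6, 3, 72]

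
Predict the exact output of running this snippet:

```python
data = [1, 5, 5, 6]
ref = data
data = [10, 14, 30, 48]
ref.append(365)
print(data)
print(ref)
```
[10, 14, 30, 48]
[1, 5, 5, 6, 365]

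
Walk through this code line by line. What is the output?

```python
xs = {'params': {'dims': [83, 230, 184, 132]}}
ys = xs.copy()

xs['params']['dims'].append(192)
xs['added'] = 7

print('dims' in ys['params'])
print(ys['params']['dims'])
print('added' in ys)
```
True
[83, 230, 184, 132, 192]
False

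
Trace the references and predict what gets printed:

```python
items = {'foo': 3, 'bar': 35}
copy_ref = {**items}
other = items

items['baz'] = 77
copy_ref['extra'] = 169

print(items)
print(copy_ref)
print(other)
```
{'foo': 3, 'bar': 35, 'baz': 77}
{'foo': 3, 'bar': 35, 'extra': 169}
{'foo': 3, 'bar': 35, 'baz': 77}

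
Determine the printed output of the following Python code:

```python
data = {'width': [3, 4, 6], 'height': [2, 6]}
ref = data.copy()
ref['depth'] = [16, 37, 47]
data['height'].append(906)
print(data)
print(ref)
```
{'width': [3, 4, 6], 'height': [2, 6, 906]}
{'width': [3, 4, 6], 'height': [2, 6, 906], 'depth': [16, 37, 47]}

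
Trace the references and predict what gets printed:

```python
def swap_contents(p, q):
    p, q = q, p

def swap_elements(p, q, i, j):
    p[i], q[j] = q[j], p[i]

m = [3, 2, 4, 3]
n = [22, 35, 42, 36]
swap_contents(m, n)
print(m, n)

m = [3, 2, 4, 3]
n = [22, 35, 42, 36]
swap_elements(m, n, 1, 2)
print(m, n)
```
[3, 2, 4, 3] [22, 35, 42, 36]
[3, 42, 4, 3] [22, 35, 2, 36]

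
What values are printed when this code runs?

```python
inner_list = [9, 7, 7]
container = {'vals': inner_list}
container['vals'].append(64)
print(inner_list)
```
[9, 7, 7, 64]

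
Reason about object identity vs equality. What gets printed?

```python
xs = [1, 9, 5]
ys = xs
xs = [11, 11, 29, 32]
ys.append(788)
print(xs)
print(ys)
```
[11, 11, 29, 32]
[1, 9, 5, 788]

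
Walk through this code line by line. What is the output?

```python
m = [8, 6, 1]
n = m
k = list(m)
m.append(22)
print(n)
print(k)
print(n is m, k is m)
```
[8, 6, 1, 22]
[8, 6, 1]
True False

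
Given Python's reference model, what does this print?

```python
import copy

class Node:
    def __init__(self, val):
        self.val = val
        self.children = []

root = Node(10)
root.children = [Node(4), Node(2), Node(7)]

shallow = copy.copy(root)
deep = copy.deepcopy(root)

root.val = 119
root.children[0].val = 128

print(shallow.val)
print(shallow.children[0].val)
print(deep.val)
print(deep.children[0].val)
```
10
128
10
4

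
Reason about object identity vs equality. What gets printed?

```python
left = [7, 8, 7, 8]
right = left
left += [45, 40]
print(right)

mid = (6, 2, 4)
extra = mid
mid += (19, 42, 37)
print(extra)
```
[7, 8, 7, 8, 45, 40]
(6, 2, 4)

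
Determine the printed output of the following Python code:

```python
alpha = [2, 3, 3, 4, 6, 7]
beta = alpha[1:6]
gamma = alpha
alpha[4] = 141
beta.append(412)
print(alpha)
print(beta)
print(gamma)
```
[2, 3, 3, 4, 141, 7]
[3, 3, 4, 6, 7, 412]
[2, 3, 3, 4, 141, 7]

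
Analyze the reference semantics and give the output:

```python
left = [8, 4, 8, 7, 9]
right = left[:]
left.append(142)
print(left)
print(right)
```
[8, 4, 8, 7, 9, 142]
[8, 4, 8, 7, 9]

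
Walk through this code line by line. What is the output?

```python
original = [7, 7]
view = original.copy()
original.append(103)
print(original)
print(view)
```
[7, 7, 103]
[7, 7]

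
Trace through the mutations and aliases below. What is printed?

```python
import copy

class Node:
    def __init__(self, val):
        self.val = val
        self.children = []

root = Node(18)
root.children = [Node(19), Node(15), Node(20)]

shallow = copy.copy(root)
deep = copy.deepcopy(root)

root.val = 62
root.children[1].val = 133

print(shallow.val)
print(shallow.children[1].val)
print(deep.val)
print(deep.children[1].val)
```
18
133
18
15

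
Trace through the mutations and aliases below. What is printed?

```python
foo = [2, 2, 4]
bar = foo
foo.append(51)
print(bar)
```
[2, 2, 4, 51]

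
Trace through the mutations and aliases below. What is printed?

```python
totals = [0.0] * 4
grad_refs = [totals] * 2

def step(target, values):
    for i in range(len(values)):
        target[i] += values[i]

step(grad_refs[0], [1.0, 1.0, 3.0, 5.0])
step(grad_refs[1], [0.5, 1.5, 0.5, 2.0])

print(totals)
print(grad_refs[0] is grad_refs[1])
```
[1.5, 2.5, 3.5, 7.0]
True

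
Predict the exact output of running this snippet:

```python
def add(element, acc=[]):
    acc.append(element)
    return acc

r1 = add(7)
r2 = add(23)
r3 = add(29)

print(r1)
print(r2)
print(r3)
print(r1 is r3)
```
[7, 23, 29]
[7, 23, 29]
[7, 23, 29]
True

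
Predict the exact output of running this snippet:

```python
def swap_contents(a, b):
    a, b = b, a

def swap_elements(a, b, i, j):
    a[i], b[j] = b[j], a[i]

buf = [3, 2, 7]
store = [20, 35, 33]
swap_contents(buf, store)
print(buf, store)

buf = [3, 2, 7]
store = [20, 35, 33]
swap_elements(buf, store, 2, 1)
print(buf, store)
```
[3, 2, 7] [20, 35, 33]
[3, 2, 35] [20, 7, 33]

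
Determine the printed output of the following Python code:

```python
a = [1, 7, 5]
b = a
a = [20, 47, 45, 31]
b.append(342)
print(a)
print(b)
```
[20, 47, 45, 31]
[1, 7, 5, 342]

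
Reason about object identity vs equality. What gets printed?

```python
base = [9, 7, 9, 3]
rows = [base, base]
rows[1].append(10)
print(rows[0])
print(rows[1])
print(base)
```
[9, 7, 9, 3, 10]
[9, 7, 9, 3, 10]
[9, 7, 9, 3, 10]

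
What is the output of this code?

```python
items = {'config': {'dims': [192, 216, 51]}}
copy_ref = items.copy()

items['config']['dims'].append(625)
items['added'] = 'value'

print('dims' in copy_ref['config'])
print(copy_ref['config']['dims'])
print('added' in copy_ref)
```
True
[192, 216, 51, 625]
False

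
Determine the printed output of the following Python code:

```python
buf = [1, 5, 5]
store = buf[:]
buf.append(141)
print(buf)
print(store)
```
[1, 5, 5, 141]
[1, 5, 5]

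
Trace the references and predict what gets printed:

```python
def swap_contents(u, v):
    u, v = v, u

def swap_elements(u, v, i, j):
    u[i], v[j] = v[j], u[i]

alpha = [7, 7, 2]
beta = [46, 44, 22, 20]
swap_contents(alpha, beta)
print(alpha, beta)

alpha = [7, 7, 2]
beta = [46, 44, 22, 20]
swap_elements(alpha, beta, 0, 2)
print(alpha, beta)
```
[7, 7, 2] [46, 44, 22, 20]
[22, 7, 2] [46, 44, 7, 20]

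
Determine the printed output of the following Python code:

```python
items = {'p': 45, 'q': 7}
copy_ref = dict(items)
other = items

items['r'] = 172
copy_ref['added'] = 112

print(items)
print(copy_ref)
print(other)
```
{'p': 45, 'q': 7, 'r': 172}
{'p': 45, 'q': 7, 'added': 112}
{'p': 45, 'q': 7, 'r': 172}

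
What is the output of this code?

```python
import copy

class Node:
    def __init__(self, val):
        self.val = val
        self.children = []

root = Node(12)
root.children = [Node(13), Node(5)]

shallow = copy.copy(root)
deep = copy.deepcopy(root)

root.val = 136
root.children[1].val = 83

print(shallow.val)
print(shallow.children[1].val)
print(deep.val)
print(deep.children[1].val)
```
12
83
12
5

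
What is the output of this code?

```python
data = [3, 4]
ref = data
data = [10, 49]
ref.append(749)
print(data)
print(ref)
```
[10, 49]
[3, 4, 749]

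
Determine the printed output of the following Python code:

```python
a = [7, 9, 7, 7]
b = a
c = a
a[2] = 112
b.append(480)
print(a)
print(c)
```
[7, 9, 112, 7, 480]
[7, 9, 112, 7, 480]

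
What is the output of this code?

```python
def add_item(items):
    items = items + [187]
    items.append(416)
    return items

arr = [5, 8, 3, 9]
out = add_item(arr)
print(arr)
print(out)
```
[5, 8, 3, 9]
[5, 8, 3, 9, 187, 416]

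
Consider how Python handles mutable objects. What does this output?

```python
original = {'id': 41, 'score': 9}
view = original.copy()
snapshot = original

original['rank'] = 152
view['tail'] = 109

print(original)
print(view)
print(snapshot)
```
{'id': 41, 'score': 9, 'rank': 152}
{'id': 41, 'score': 9, 'tail': 109}
{'id': 41, 'score': 9, 'rank': 152}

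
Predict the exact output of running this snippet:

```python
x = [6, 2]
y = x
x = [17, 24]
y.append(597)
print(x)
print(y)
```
[17, 24]
[6, 2, 597]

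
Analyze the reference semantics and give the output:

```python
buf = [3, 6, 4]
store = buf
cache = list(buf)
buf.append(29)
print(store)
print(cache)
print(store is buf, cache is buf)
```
[3, 6, 4, 29]
[3, 6, 4]
True False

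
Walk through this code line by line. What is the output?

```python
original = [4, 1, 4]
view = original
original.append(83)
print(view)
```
[4, 1, 4, 83]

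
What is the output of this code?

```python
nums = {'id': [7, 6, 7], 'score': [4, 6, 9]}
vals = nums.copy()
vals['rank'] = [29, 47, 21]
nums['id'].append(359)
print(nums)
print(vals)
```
{'id': [7, 6, 7, 359], 'score': [4, 6, 9]}
{'id': [7, 6, 7, 359], 'score': [4, 6, 9], 'rank': [29, 47, 21]}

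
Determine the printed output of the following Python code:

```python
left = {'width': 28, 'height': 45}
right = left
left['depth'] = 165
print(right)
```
{'width': 28, 'height': 45, 'depth': 165}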